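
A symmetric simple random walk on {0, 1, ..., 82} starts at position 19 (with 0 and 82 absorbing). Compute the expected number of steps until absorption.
E[τ | X_0 = 19] = 1197

Let v_k = E[τ | X_0 = k]. Boundary: v_0 = v_82 = 0. Recurrence: v_k = 1 + (v_{k-1} + v_{k+1})/2 for 1 ≤ k ≤ 81. The particular solution to v_k − (v_{k-1} + v_{k+1})/2 = 1 is v_k = −k^2. Adding homogeneous solution A + B k and matching boundaries gives v_k = k (82 − k). Substituting k = 19: v_19 = 19 · 63 = 1197.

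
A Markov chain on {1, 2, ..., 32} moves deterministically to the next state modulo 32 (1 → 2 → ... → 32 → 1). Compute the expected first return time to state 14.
E[T_14 | X_0 = 14] = 32

The chain cycles deterministically, so starting at state 14 it returns in exactly 32 steps. Equivalently, the stationary distribution is uniform π_j = 1/32 for every state j, so by Kac's formula E[T_14] = 1/π_14 = 32.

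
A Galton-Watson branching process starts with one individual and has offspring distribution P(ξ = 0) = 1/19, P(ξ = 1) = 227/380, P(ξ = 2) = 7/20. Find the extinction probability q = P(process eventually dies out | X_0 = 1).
q = 20/133

The pgf is f(s) = 1/19 + 227/380·s + 7/20·s². The extinction probability q is the smallest fixed point of f in [0, 1]. Setting s = f(s):
  7/20·s² + (227/380 − 1)·s + 1/19 = 0
  7/20·s² − (1/19 + 7/20)·s + 1/19 = 0
which factors as (s − 1)·(7/20·s − 1/19) = 0, giving roots s = 1 and s = (1/19)/(7/20) = 20/133.
Mean offspring μ = 227/380 + 2·7/20 = 493/380 > 1 (supercritical), so q < 1. The extinction probability is the smaller root: q = (1/19)/(7/20) = 20/133.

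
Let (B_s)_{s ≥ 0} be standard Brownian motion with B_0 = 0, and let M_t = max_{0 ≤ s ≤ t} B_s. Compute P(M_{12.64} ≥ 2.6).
P(M_{12.64} ≥ 2.6) = 2·P(B_{12.64} ≥ 2.6) = 2(1 − Φ(2.6/√12.64)) ≈ 0.4646

By the reflection principle for Brownian motion, P(M_t ≥ a) = 2 · P(B_t ≥ a) for a ≥ 0. Since B_t ~ N(0, t), P(B_t ≥ 2.6) = 1 − Φ(2.6/√t) = 1 − Φ(2.6/√12.64) = 1 − Φ(0.7313). So
  P(M_{12.64} ≥ 2.6) = 2(1 − Φ(0.7313)) ≈ 0.4646.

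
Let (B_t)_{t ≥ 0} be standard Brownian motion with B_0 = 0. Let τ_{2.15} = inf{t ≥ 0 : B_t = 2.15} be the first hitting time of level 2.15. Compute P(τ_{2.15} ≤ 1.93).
P(τ_{2.15} ≤ 1.93) = 2(1 − Φ(2.15/√1.93)) = 2(1 − Φ(1.5476)) ≈ 0.1217

By the reflection principle for standard BM, P(τ_b ≤ t) = 2 · P(B_t ≥ b). Since B_t ~ N(0, t), P(B_t ≥ 2.15) = 1 − Φ(2.15/√t) = 1 − Φ(2.15/√1.93) = 1 − Φ(1.5476) ≈ 0.06086. Doubling: P(τ_{2.15} ≤ 1.93) ≈ 2 · 0.06086 = 0.12172 ≈ 0.1217.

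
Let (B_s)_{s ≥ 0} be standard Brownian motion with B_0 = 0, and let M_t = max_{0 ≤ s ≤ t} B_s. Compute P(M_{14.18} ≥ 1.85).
P(M_{14.18} ≥ 1.85) = 2·P(B_{14.18} ≥ 1.85) = 2(1 − Φ(1.85/√14.18)) ≈ 0.6232

By the reflection principle for Brownian motion, P(M_t ≥ a) = 2 · P(B_t ≥ a) for a ≥ 0. Since B_t ~ N(0, t), P(B_t ≥ 1.85) = 1 − Φ(1.85/√t) = 1 − Φ(1.85/√14.18) = 1 − Φ(0.4913). So
  P(M_{14.18} ≥ 1.85) = 2(1 − Φ(0.4913)) ≈ 0.6232.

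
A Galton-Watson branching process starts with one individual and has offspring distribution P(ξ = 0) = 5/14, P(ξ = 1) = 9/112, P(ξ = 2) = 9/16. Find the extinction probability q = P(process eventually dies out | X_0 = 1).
q = 40/63

The pgf is f(s) = 5/14 + 9/112·s + 9/16·s². The extinction probability q is the smallest fixed point of f in [0, 1]. Setting s = f(s):
  9/16·s² + (9/112 − 1)·s + 5/14 = 0
  9/16·s² − (5/14 + 9/16)·s + 5/14 = 0
which factors as (s − 1)·(9/16·s − 5/14) = 0, giving roots s = 1 and s = (5/14)/(9/16) = 40/63.
Mean offspring μ = 9/112 + 2·9/16 = 135/112 > 1 (supercritical), so q < 1. The extinction probability is the smaller root: q = (5/14)/(9/16) = 40/63.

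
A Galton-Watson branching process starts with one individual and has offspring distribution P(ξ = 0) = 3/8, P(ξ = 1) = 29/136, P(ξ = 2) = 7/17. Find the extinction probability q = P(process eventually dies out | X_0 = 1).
q = 51/56

The pgf is f(s) = 3/8 + 29/136·s + 7/17·s². The extinction probability q is the smallest fixed point of f in [0, 1]. Setting s = f(s):
  7/17·s² + (29/136 − 1)·s + 3/8 = 0
  7/17·s² − (3/8 + 7/17)·s + 3/8 = 0
which factors as (s − 1)·(7/17·s − 3/8) = 0, giving roots s = 1 and s = (3/8)/(7/17) = 51/56.
Mean offspring μ = 29/136 + 2·7/17 = 141/136 > 1 (supercritical), so q < 1. The extinction probability is the smaller root: q = (3/8)/(7/17) = 51/56.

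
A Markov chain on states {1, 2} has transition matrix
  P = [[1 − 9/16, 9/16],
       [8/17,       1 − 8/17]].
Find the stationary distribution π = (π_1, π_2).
π_1 = 128/281, π_2 = 153/281

Solve πP = π with π_1 + π_2 = 1. From πP = π: π_1 · (1 − 9/16) + π_2 · 8/17 = π_1 ⇒ π_2 · 8/17 = π_1 · 9/16 ⇒ π_2/π_1 = (9/16)/(8/17) = 153/128. Together with π_1 + π_2 = 1:
  π_1 = (8/17)/(9/16 + 8/17) = (8/17)/(281/272) = 128/281,
  π_2 = (9/16)/(9/16 + 8/17) = (9/16)/(281/272) = 153/281.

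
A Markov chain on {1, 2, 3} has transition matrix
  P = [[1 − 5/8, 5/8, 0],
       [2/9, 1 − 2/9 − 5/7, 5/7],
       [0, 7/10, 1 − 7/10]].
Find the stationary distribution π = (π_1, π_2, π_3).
π = (784/5239, 2205/5239, 2250/5239)

This is a birth-death chain on three states, which satisfies detailed balance: π_1 · P_{12} = π_2 · P_{21} and π_2 · P_{23} = π_3 · P_{32}.
From π_1 · 5/8 = π_2 · 2/9: π_2/π_1 = (5/8)/(2/9) = 45/16.
From π_2 · 5/7 = π_3 · 7/10: π_3/π_2 = (5/7)/(7/10) = 50/49.
Take π_1 proportional to 1; then unnormalized π = (1, 45/16, 1125/392). Normalize by dividing by the sum 5239/784:
  π = (784/5239, 2205/5239, 2250/5239).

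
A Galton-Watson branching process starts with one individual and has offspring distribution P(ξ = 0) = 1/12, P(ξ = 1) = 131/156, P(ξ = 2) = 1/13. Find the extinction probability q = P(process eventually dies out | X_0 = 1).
q = 1

Mean offspring μ = 0·1/12 + 1·131/156 + 2·1/13 = 155/156 ≤ 1. For μ ≤ 1 with offspring not concentrated at 1, the Galton-Watson process goes extinct almost surely, so q = 1.
(Algebraic check: The pgf is f(s) = 1/12 + 131/156·s + 1/13·s². The extinction probability q is the smallest fixed point of f in [0, 1]. Setting s = f(s):
  1/13·s² + (131/156 − 1)·s + 1/12 = 0
  1/13·s² − (1/12 + 1/13)·s + 1/12 = 0
which factors as (s − 1)·(1/13·s − 1/12) = 0, giving roots s = 1 and s = (1/12)/(1/13) = 13/12. Since 13/12 ≥ 1, the smallest root in [0, 1] is s = 1.)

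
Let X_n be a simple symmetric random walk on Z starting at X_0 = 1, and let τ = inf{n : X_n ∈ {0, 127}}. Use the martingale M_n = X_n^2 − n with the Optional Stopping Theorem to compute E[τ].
E[τ] = 126

M_n = X_n^2 − n is a martingale (since E[X_{n+1}^2 | F_n] = X_n^2 + 1). By OST (τ has finite mean in a bounded region), E[M_τ] = E[M_0] = X_0^2 − 0 = 1^2 = 1. Also E[M_τ] = E[X_τ^2] − E[τ]. The walk exits at 0 or 127, with P(hit 127 first) = 1/127, so E[X_τ^2] = 127^2 · 1/127 + 0 = 127. Thus E[τ] = E[X_τ^2] − E[M_τ] = 127 − 1 = 126 = 1(127 − 1) = 126.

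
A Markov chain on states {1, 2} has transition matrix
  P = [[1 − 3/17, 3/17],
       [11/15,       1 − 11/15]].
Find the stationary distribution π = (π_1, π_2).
π_1 = 187/232, π_2 = 45/232

Solve πP = π with π_1 + π_2 = 1. From πP = π: π_1 · (1 − 3/17) + π_2 · 11/15 = π_1 ⇒ π_2 · 11/15 = π_1 · 3/17 ⇒ π_2/π_1 = (3/17)/(11/15) = 45/187. Together with π_1 + π_2 = 1:
  π_1 = (11/15)/(3/17 + 11/15) = (11/15)/(232/255) = 187/232,
  π_2 = (3/17)/(3/17 + 11/15) = (3/17)/(232/255) = 45/232.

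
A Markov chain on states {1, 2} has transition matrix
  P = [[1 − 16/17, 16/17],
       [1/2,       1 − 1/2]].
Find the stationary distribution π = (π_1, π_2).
π_1 = 17/49, π_2 = 32/49

Solve πP = π with π_1 + π_2 = 1. From πP = π: π_1 · (1 − 16/17) + π_2 · 1/2 = π_1 ⇒ π_2 · 1/2 = π_1 · 16/17 ⇒ π_2/π_1 = (16/17)/(1/2) = 32/17. Together with π_1 + π_2 = 1:
  π_1 = (1/2)/(16/17 + 1/2) = (1/2)/(49/34) = 17/49,
  π_2 = (16/17)/(16/17 + 1/2) = (16/17)/(49/34) = 32/49.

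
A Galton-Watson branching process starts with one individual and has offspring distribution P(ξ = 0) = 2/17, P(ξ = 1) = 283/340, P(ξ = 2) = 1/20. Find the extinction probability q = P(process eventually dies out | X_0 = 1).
q = 1

Mean offspring μ = 0·2/17 + 1·283/340 + 2·1/20 = 317/340 ≤ 1. For μ ≤ 1 with offspring not concentrated at 1, the Galton-Watson process goes extinct almost surely, so q = 1.
(Algebraic check: The pgf is f(s) = 2/17 + 283/340·s + 1/20·s². The extinction probability q is the smallest fixed point of f in [0, 1]. Setting s = f(s):
  1/20·s² + (283/340 − 1)·s + 2/17 = 0
  1/20·s² − (2/17 + 1/20)·s + 2/17 = 0
which factors as (s − 1)·(1/20·s − 2/17) = 0, giving roots s = 1 and s = (2/17)/(1/20) = 40/17. Since 40/17 ≥ 1, the smallest root in [0, 1] is s = 1.)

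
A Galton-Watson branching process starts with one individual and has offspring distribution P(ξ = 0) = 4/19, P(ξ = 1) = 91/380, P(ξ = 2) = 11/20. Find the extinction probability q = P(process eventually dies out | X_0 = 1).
q = 80/209

The pgf is f(s) = 4/19 + 91/380·s + 11/20·s². The extinction probability q is the smallest fixed point of f in [0, 1]. Setting s = f(s):
  11/20·s² + (91/380 − 1)·s + 4/19 = 0
  11/20·s² − (4/19 + 11/20)·s + 4/19 = 0
which factors as (s − 1)·(11/20·s − 4/19) = 0, giving roots s = 1 and s = (4/19)/(11/20) = 80/209.
Mean offspring μ = 91/380 + 2·11/20 = 509/380 > 1 (supercritical), so q < 1. The extinction probability is the smaller root: q = (4/19)/(11/20) = 80/209.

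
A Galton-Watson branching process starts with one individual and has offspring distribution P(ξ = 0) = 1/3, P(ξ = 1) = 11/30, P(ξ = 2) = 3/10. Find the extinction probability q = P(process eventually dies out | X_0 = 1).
q = 1

Mean offspring μ = 0·1/3 + 1·11/30 + 2·3/10 = 29/30 ≤ 1. For μ ≤ 1 with offspring not concentrated at 1, the Galton-Watson process goes extinct almost surely, so q = 1.
(Algebraic check: The pgf is f(s) = 1/3 + 11/30·s + 3/10·s². The extinction probability q is the smallest fixed point of f in [0, 1]. Setting s = f(s):
  3/10·s² + (11/30 − 1)·s + 1/3 = 0
  3/10·s² − (1/3 + 3/10)·s + 1/3 = 0
which factors as (s − 1)·(3/10·s − 1/3) = 0, giving roots s = 1 and s = (1/3)/(3/10) = 10/9. Since 10/9 ≥ 1, the smallest root in [0, 1] is s = 1.)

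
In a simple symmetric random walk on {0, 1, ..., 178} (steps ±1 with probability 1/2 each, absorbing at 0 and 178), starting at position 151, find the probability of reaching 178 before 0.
P(hit 178 before 0) = 151/178

Let u_k = P(hit 178 before 0 | start at k). Then u_0 = 0, u_178 = 1, and u_k = u_{k-1}/2 + u_{k+1}/2 for 1 ≤ k ≤ 177. This harmonic recurrence is solved by u_k = k/178, giving u_151 = 151/178.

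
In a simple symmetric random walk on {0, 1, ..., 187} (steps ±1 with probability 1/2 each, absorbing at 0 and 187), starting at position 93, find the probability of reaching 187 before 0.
P(hit 187 before 0) = 93/187

Let u_k = P(hit 187 before 0 | start at k). Then u_0 = 0, u_187 = 1, and u_k = u_{k-1}/2 + u_{k+1}/2 for 1 ≤ k ≤ 186. This harmonic recurrence is solved by u_k = k/187, giving u_93 = 93/187.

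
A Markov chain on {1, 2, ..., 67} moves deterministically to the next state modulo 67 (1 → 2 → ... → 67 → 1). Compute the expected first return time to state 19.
E[T_19 | X_0 = 19] = 67

The chain cycles deterministically, so starting at state 19 it returns in exactly 67 steps. Equivalently, the stationary distribution is uniform π_j = 1/67 for every state j, so by Kac's formula E[T_19] = 1/π_19 = 67.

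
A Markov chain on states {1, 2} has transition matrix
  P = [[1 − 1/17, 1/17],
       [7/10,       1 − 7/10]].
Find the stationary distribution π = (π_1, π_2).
π_1 = 119/129, π_2 = 10/129

Solve πP = π with π_1 + π_2 = 1. From πP = π: π_1 · (1 − 1/17) + π_2 · 7/10 = π_1 ⇒ π_2 · 7/10 = π_1 · 1/17 ⇒ π_2/π_1 = (1/17)/(7/10) = 10/119. Together with π_1 + π_2 = 1:
  π_1 = (7/10)/(1/17 + 7/10) = (7/10)/(129/170) = 119/129,
  π_2 = (1/17)/(1/17 + 7/10) = (1/17)/(129/170) = 10/129.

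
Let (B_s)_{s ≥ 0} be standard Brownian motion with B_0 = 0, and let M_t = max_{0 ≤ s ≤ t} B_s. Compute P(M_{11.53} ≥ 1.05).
P(M_{11.53} ≥ 1.05) = 2·P(B_{11.53} ≥ 1.05) = 2(1 − Φ(1.05/√11.53)) ≈ 0.7572

By the reflection principle for Brownian motion, P(M_t ≥ a) = 2 · P(B_t ≥ a) for a ≥ 0. Since B_t ~ N(0, t), P(B_t ≥ 1.05) = 1 − Φ(1.05/√t) = 1 − Φ(1.05/√11.53) = 1 − Φ(0.3092). So
  P(M_{11.53} ≥ 1.05) = 2(1 − Φ(0.3092)) ≈ 0.7572.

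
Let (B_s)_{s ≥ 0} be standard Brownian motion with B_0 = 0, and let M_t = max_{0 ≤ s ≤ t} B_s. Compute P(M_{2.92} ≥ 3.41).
P(M_{2.92} ≥ 3.41) = 2·P(B_{2.92} ≥ 3.41) = 2(1 − Φ(3.41/√2.92)) ≈ 0.0460

By the reflection principle for Brownian motion, P(M_t ≥ a) = 2 · P(B_t ≥ a) for a ≥ 0. Since B_t ~ N(0, t), P(B_t ≥ 3.41) = 1 − Φ(3.41/√t) = 1 − Φ(3.41/√2.92) = 1 − Φ(1.9956). So
  P(M_{2.92} ≥ 3.41) = 2(1 − Φ(1.9956)) ≈ 0.0460.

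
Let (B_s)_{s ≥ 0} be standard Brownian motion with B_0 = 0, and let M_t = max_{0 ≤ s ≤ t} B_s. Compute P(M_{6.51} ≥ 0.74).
P(M_{6.51} ≥ 0.74) = 2·P(B_{6.51} ≥ 0.74) = 2(1 − Φ(0.74/√6.51)) ≈ 0.7718

By the reflection principle for Brownian motion, P(M_t ≥ a) = 2 · P(B_t ≥ a) for a ≥ 0. Since B_t ~ N(0, t), P(B_t ≥ 0.74) = 1 − Φ(0.74/√t) = 1 − Φ(0.74/√6.51) = 1 − Φ(0.2900). So
  P(M_{6.51} ≥ 0.74) = 2(1 − Φ(0.2900)) ≈ 0.7718.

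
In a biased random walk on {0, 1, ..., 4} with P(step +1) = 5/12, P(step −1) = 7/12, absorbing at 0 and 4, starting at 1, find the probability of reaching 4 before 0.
P(hit 4 before 0) = (1 − (7/5)^1) / (1 − (7/5)^4) = 125/888

Let u_k denote P(reach 4 before 0 | start at k). Boundary: u_0 = 0, u_4 = 1. Recurrence: u_k = 5/12·u_{k+1} + 7/12·u_{k-1} for 1 ≤ k ≤ 3. Try u_k = A + B·r^k with r = q/p = (7/12)/(5/12) = 7/5. Substitution satisfies the recurrence; boundary conditions give:
  u_k = (1 − r^k) / (1 − r^N) = (1 − (7/5)^1) / (1 − (7/5)^4) = 125/888.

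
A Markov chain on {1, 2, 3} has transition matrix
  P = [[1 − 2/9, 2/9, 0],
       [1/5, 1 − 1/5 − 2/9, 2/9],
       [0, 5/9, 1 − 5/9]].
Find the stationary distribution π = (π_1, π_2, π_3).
π = (9/23, 10/23, 4/23)

This is a birth-death chain on three states, which satisfies detailed balance: π_1 · P_{12} = π_2 · P_{21} and π_2 · P_{23} = π_3 · P_{32}.
From π_1 · 2/9 = π_2 · 1/5: π_2/π_1 = (2/9)/(1/5) = 10/9.
From π_2 · 2/9 = π_3 · 5/9: π_3/π_2 = (2/9)/(5/9) = 2/5.
Take π_1 proportional to 1; then unnormalized π = (1, 10/9, 4/9). Normalize by dividing by the sum 23/9:
  π = (9/23, 10/23, 4/23).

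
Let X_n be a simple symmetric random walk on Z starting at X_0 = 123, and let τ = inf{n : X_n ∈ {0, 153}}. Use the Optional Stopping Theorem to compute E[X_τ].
E[X_τ] = 123

X_n is a martingale and τ is a bounded-mean stopping time (indeed τ is finite a.s. with bounded expectation since the walk is in a bounded region). By the OST, E[X_τ] = E[X_0] = 123. Equivalently: E[X_τ] = 153 · P(hit 153 first) + 0 · P(hit 0 first) = 153 · (123/153) = 123.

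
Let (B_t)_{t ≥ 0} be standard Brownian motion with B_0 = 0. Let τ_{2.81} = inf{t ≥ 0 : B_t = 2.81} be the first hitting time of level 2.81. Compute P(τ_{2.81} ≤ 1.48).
P(τ_{2.81} ≤ 1.48) = 2(1 − Φ(2.81/√1.48)) = 2(1 − Φ(2.3098)) ≈ 0.0209

By the reflection principle for standard BM, P(τ_b ≤ t) = 2 · P(B_t ≥ b). Since B_t ~ N(0, t), P(B_t ≥ 2.81) = 1 − Φ(2.81/√t) = 1 − Φ(2.81/√1.48) = 1 − Φ(2.3098) ≈ 0.01045. Doubling: P(τ_{2.81} ≤ 1.48) ≈ 2 · 0.01045 = 0.02090 ≈ 0.0209.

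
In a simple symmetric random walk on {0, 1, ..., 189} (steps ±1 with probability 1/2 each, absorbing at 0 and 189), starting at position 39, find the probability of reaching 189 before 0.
P(hit 189 before 0) = 39/189 = 13/63

Let u_k = P(hit 189 before 0 | start at k). Then u_0 = 0, u_189 = 1, and u_k = u_{k-1}/2 + u_{k+1}/2 for 1 ≤ k ≤ 188. This harmonic recurrence is solved by u_k = k/189, giving u_39 = 39/189 = 13/63.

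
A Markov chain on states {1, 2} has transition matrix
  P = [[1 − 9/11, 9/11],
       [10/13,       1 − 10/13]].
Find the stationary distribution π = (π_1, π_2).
π_1 = 110/227, π_2 = 117/227

Solve πP = π with π_1 + π_2 = 1. From πP = π: π_1 · (1 − 9/11) + π_2 · 10/13 = π_1 ⇒ π_2 · 10/13 = π_1 · 9/11 ⇒ π_2/π_1 = (9/11)/(10/13) = 117/110. Together with π_1 + π_2 = 1:
  π_1 = (10/13)/(9/11 + 10/13) = (10/13)/(227/143) = 110/227,
  π_2 = (9/11)/(9/11 + 10/13) = (9/11)/(227/143) = 117/227.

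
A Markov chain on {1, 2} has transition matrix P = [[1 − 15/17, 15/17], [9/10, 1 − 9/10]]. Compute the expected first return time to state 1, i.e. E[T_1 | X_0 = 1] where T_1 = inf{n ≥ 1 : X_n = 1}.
E[T_1 | X_0 = 1] = 1/π_1 = 101/51

For an irreducible recurrent Markov chain with stationary distribution π, E[T_i | X_0 = i] = 1/π_i (Kac's formula). Here π_1 = (9/10)/(15/17 + 9/10) = (9/10)/(303/170) = 51/101, so E[T_1 | X_0 = 1] = 1/π_1 = (15/17 + 9/10)/(9/10) = (303/170)/(9/10) = 101/51.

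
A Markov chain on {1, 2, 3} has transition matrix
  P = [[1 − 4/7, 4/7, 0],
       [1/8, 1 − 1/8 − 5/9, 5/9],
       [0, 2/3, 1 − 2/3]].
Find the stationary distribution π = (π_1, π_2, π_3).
π = (21/197, 96/197, 80/197)

This is a birth-death chain on three states, which satisfies detailed balance: π_1 · P_{12} = π_2 · P_{21} and π_2 · P_{23} = π_3 · P_{32}.
From π_1 · 4/7 = π_2 · 1/8: π_2/π_1 = (4/7)/(1/8) = 32/7.
From π_2 · 5/9 = π_3 · 2/3: π_3/π_2 = (5/9)/(2/3) = 5/6.
Take π_1 proportional to 1; then unnormalized π = (1, 32/7, 80/21). Normalize by dividing by the sum 197/21:
  π = (21/197, 96/197, 80/197).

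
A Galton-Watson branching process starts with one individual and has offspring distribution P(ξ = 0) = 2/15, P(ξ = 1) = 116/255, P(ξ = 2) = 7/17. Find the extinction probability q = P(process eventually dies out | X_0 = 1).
q = 34/105

The pgf is f(s) = 2/15 + 116/255·s + 7/17·s². The extinction probability q is the smallest fixed point of f in [0, 1]. Setting s = f(s):
  7/17·s² + (116/255 − 1)·s + 2/15 = 0
  7/17·s² − (2/15 + 7/17)·s + 2/15 = 0
which factors as (s − 1)·(7/17·s − 2/15) = 0, giving roots s = 1 and s = (2/15)/(7/17) = 34/105.
Mean offspring μ = 116/255 + 2·7/17 = 326/255 > 1 (supercritical), so q < 1. The extinction probability is the smaller root: q = (2/15)/(7/17) = 34/105.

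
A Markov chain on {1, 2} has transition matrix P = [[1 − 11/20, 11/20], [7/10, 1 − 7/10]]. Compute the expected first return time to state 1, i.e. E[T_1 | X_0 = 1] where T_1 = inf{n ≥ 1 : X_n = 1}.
E[T_1 | X_0 = 1] = 1/π_1 = 25/14

For an irreducible recurrent Markov chain with stationary distribution π, E[T_i | X_0 = i] = 1/π_i (Kac's formula). Here π_1 = (7/10)/(11/20 + 7/10) = (7/10)/(5/4) = 14/25, so E[T_1 | X_0 = 1] = 1/π_1 = (11/20 + 7/10)/(7/10) = (5/4)/(7/10) = 25/14.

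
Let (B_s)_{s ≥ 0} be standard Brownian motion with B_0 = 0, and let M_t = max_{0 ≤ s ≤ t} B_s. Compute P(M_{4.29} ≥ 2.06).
P(M_{4.29} ≥ 2.06) = 2·P(B_{4.29} ≥ 2.06) = 2(1 − Φ(2.06/√4.29)) ≈ 0.3199

By the reflection principle for Brownian motion, P(M_t ≥ a) = 2 · P(B_t ≥ a) for a ≥ 0. Since B_t ~ N(0, t), P(B_t ≥ 2.06) = 1 − Φ(2.06/√t) = 1 − Φ(2.06/√4.29) = 1 − Φ(0.9946). So
  P(M_{4.29} ≥ 2.06) = 2(1 − Φ(0.9946)) ≈ 0.3199.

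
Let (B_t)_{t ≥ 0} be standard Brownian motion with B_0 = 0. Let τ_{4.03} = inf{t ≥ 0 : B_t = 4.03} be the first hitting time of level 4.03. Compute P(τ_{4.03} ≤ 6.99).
P(τ_{4.03} ≤ 6.99) = 2(1 − Φ(4.03/√6.99)) = 2(1 − Φ(1.5243)) ≈ 0.1274

By the reflection principle for standard BM, P(τ_b ≤ t) = 2 · P(B_t ≥ b). Since B_t ~ N(0, t), P(B_t ≥ 4.03) = 1 − Φ(4.03/√t) = 1 − Φ(4.03/√6.99) = 1 − Φ(1.5243) ≈ 0.06372. Doubling: P(τ_{4.03} ≤ 6.99) ≈ 2 · 0.06372 = 0.12744 ≈ 0.1274.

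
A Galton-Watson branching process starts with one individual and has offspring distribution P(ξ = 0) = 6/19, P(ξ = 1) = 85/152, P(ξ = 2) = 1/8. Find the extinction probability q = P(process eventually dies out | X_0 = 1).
q = 1

Mean offspring μ = 0·6/19 + 1·85/152 + 2·1/8 = 123/152 ≤ 1. For μ ≤ 1 with offspring not concentrated at 1, the Galton-Watson process goes extinct almost surely, so q = 1.
(Algebraic check: The pgf is f(s) = 6/19 + 85/152·s + 1/8·s². The extinction probability q is the smallest fixed point of f in [0, 1]. Setting s = f(s):
  1/8·s² + (85/152 − 1)·s + 6/19 = 0
  1/8·s² − (6/19 + 1/8)·s + 6/19 = 0
which factors as (s − 1)·(1/8·s − 6/19) = 0, giving roots s = 1 and s = (6/19)/(1/8) = 48/19. Since 48/19 ≥ 1, the smallest root in [0, 1] is s = 1.)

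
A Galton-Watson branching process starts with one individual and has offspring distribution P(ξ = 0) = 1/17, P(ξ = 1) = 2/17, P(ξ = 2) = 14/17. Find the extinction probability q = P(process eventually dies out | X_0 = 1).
q = 1/14

The pgf is f(s) = 1/17 + 2/17·s + 14/17·s². The extinction probability q is the smallest fixed point of f in [0, 1]. Setting s = f(s):
  14/17·s² + (2/17 − 1)·s + 1/17 = 0
  14/17·s² − (1/17 + 14/17)·s + 1/17 = 0
which factors as (s − 1)·(14/17·s − 1/17) = 0, giving roots s = 1 and s = (1/17)/(14/17) = 1/14.
Mean offspring μ = 2/17 + 2·14/17 = 30/17 > 1 (supercritical), so q < 1. The extinction probability is the smaller root: q = (1/17)/(14/17) = 1/14.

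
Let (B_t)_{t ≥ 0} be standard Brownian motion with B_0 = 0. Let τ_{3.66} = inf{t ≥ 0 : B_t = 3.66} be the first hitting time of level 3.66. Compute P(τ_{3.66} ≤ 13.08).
P(τ_{3.66} ≤ 13.08) = 2(1 − Φ(3.66/√13.08)) = 2(1 − Φ(1.0120)) ≈ 0.3115

By the reflection principle for standard BM, P(τ_b ≤ t) = 2 · P(B_t ≥ b). Since B_t ~ N(0, t), P(B_t ≥ 3.66) = 1 − Φ(3.66/√t) = 1 − Φ(3.66/√13.08) = 1 − Φ(1.0120) ≈ 0.15577. Doubling: P(τ_{3.66} ≤ 13.08) ≈ 2 · 0.15577 = 0.31154 ≈ 0.3115.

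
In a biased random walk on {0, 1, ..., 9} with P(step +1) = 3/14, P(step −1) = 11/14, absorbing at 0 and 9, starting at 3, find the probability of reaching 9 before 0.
P(hit 9 before 0) = (1 − (11/3)^3) / (1 − (11/3)^9) = 729/1808227

Let u_k denote P(reach 9 before 0 | start at k). Boundary: u_0 = 0, u_9 = 1. Recurrence: u_k = 3/14·u_{k+1} + 11/14·u_{k-1} for 1 ≤ k ≤ 8. Try u_k = A + B·r^k with r = q/p = (11/14)/(3/14) = 11/3. Substitution satisfies the recurrence; boundary conditions give:
  u_k = (1 − r^k) / (1 − r^N) = (1 − (11/3)^3) / (1 − (11/3)^9) = 729/1808227.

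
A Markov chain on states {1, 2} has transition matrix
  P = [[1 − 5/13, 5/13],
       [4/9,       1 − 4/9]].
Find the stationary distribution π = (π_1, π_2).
π_1 = 52/97, π_2 = 45/97

Solve πP = π with π_1 + π_2 = 1. From πP = π: π_1 · (1 − 5/13) + π_2 · 4/9 = π_1 ⇒ π_2 · 4/9 = π_1 · 5/13 ⇒ π_2/π_1 = (5/13)/(4/9) = 45/52. Together with π_1 + π_2 = 1:
  π_1 = (4/9)/(5/13 + 4/9) = (4/9)/(97/117) = 52/97,
  π_2 = (5/13)/(5/13 + 4/9) = (5/13)/(97/117) = 45/97.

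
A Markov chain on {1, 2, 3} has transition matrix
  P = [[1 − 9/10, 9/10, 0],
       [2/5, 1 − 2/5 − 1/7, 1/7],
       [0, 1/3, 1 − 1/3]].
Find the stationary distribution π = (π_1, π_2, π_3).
π = (14/59, 63/118, 27/118)

This is a birth-death chain on three states, which satisfies detailed balance: π_1 · P_{12} = π_2 · P_{21} and π_2 · P_{23} = π_3 · P_{32}.
From π_1 · 9/10 = π_2 · 2/5: π_2/π_1 = (9/10)/(2/5) = 9/4.
From π_2 · 1/7 = π_3 · 1/3: π_3/π_2 = (1/7)/(1/3) = 3/7.
Take π_1 proportional to 1; then unnormalized π = (1, 9/4, 27/28). Normalize by dividing by the sum 59/14:
  π = (14/59, 63/118, 27/118).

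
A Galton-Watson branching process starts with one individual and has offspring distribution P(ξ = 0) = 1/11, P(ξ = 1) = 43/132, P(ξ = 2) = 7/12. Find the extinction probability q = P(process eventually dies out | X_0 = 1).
q = 12/77

The pgf is f(s) = 1/11 + 43/132·s + 7/12·s². The extinction probability q is the smallest fixed point of f in [0, 1]. Setting s = f(s):
  7/12·s² + (43/132 − 1)·s + 1/11 = 0
  7/12·s² − (1/11 + 7/12)·s + 1/11 = 0
which factors as (s − 1)·(7/12·s − 1/11) = 0, giving roots s = 1 and s = (1/11)/(7/12) = 12/77.
Mean offspring μ = 43/132 + 2·7/12 = 197/132 > 1 (supercritical), so q < 1. The extinction probability is the smaller root: q = (1/11)/(7/12) = 12/77.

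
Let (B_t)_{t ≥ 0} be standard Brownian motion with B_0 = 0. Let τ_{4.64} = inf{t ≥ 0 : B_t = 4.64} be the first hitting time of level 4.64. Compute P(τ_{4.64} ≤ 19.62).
P(τ_{4.64} ≤ 19.62) = 2(1 − Φ(4.64/√19.62)) = 2(1 − Φ(1.0475)) ≈ 0.2949

By the reflection principle for standard BM, P(τ_b ≤ t) = 2 · P(B_t ≥ b). Since B_t ~ N(0, t), P(B_t ≥ 4.64) = 1 − Φ(4.64/√t) = 1 − Φ(4.64/√19.62) = 1 − Φ(1.0475) ≈ 0.14743. Doubling: P(τ_{4.64} ≤ 19.62) ≈ 2 · 0.14743 = 0.29486 ≈ 0.2949.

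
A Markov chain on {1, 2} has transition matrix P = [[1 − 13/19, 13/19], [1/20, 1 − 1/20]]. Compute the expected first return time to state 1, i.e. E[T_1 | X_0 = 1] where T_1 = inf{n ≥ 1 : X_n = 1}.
E[T_1 | X_0 = 1] = 1/π_1 = 279/19

For an irreducible recurrent Markov chain with stationary distribution π, E[T_i | X_0 = i] = 1/π_i (Kac's formula). Here π_1 = (1/20)/(13/19 + 1/20) = (1/20)/(279/380) = 19/279, so E[T_1 | X_0 = 1] = 1/π_1 = (13/19 + 1/20)/(1/20) = (279/380)/(1/20) = 279/19.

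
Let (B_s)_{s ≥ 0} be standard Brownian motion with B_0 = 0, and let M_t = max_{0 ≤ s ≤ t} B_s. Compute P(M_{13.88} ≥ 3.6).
P(M_{13.88} ≥ 3.6) = 2·P(B_{13.88} ≥ 3.6) = 2(1 − Φ(3.6/√13.88)) ≈ 0.3339

By the reflection principle for Brownian motion, P(M_t ≥ a) = 2 · P(B_t ≥ a) for a ≥ 0. Since B_t ~ N(0, t), P(B_t ≥ 3.6) = 1 − Φ(3.6/√t) = 1 − Φ(3.6/√13.88) = 1 − Φ(0.9663). So
  P(M_{13.88} ≥ 3.6) = 2(1 − Φ(0.9663)) ≈ 0.3339.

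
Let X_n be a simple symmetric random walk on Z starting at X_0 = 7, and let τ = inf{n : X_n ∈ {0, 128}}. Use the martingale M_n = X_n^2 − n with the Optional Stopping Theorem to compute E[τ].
E[τ] = 847

M_n = X_n^2 − n is a martingale (since E[X_{n+1}^2 | F_n] = X_n^2 + 1). By OST (τ has finite mean in a bounded region), E[M_τ] = E[M_0] = X_0^2 − 0 = 7^2 = 49. Also E[M_τ] = E[X_τ^2] − E[τ]. The walk exits at 0 or 128, with P(hit 128 first) = 7/128, so E[X_τ^2] = 128^2 · 7/128 + 0 = 896. Thus E[τ] = E[X_τ^2] − E[M_τ] = 896 − 49 = 847 = 7(128 − 7) = 847.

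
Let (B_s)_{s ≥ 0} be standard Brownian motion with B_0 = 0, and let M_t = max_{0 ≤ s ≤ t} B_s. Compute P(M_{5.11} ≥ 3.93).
P(M_{5.11} ≥ 3.93) = 2·P(B_{5.11} ≥ 3.93) = 2(1 − Φ(3.93/√5.11)) ≈ 0.0821

By the reflection principle for Brownian motion, P(M_t ≥ a) = 2 · P(B_t ≥ a) for a ≥ 0. Since B_t ~ N(0, t), P(B_t ≥ 3.93) = 1 − Φ(3.93/√t) = 1 − Φ(3.93/√5.11) = 1 − Φ(1.7385). So
  P(M_{5.11} ≥ 3.93) = 2(1 − Φ(1.7385)) ≈ 0.0821.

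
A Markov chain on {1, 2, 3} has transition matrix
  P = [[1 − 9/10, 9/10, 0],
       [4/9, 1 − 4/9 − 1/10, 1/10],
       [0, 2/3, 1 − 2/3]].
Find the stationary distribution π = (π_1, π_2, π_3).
π = (800/2663, 1620/2663, 243/2663)

This is a birth-death chain on three states, which satisfies detailed balance: π_1 · P_{12} = π_2 · P_{21} and π_2 · P_{23} = π_3 · P_{32}.
From π_1 · 9/10 = π_2 · 4/9: π_2/π_1 = (9/10)/(4/9) = 81/40.
From π_2 · 1/10 = π_3 · 2/3: π_3/π_2 = (1/10)/(2/3) = 3/20.
Take π_1 proportional to 1; then unnormalized π = (1, 81/40, 243/800). Normalize by dividing by the sum 2663/800:
  π = (800/2663, 1620/2663, 243/2663).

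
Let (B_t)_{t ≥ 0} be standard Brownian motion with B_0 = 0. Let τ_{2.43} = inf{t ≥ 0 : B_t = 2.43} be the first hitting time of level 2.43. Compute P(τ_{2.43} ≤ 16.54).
P(τ_{2.43} ≤ 16.54) = 2(1 − Φ(2.43/√16.54)) = 2(1 − Φ(0.5975)) ≈ 0.5502

By the reflection principle for standard BM, P(τ_b ≤ t) = 2 · P(B_t ≥ b). Since B_t ~ N(0, t), P(B_t ≥ 2.43) = 1 − Φ(2.43/√t) = 1 − Φ(2.43/√16.54) = 1 − Φ(0.5975) ≈ 0.27509. Doubling: P(τ_{2.43} ≤ 16.54) ≈ 2 · 0.27509 = 0.55018 ≈ 0.5502.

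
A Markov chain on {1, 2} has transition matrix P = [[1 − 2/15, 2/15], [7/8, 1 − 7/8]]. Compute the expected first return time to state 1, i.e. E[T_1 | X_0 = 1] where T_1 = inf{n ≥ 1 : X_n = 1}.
E[T_1 | X_0 = 1] = 1/π_1 = 121/105

For an irreducible recurrent Markov chain with stationary distribution π, E[T_i | X_0 = i] = 1/π_i (Kac's formula). Here π_1 = (7/8)/(2/15 + 7/8) = (7/8)/(121/120) = 105/121, so E[T_1 | X_0 = 1] = 1/π_1 = (2/15 + 7/8)/(7/8) = (121/120)/(7/8) = 121/105.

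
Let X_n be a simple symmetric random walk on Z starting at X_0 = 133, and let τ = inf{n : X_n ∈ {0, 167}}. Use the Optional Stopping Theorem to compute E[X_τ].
E[X_τ] = 133

X_n is a martingale and τ is a bounded-mean stopping time (indeed τ is finite a.s. with bounded expectation since the walk is in a bounded region). By the OST, E[X_τ] = E[X_0] = 133. Equivalently: E[X_τ] = 167 · P(hit 167 first) + 0 · P(hit 0 first) = 167 · (133/167) = 133.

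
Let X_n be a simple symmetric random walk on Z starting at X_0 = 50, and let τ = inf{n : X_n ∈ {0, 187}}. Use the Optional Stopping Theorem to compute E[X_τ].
E[X_τ] = 50

X_n is a martingale and τ is a bounded-mean stopping time (indeed τ is finite a.s. with bounded expectation since the walk is in a bounded region). By the OST, E[X_τ] = E[X_0] = 50. Equivalently: E[X_τ] = 187 · P(hit 187 first) + 0 · P(hit 0 first) = 187 · (50/187) = 50.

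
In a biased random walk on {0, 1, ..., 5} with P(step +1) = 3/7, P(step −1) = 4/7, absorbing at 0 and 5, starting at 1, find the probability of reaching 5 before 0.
P(hit 5 before 0) = (1 − (4/3)^1) / (1 − (4/3)^5) = 81/781

Let u_k denote P(reach 5 before 0 | start at k). Boundary: u_0 = 0, u_5 = 1. Recurrence: u_k = 3/7·u_{k+1} + 4/7·u_{k-1} for 1 ≤ k ≤ 4. Try u_k = A + B·r^k with r = q/p = (4/7)/(3/7) = 4/3. Substitution satisfies the recurrence; boundary conditions give:
  u_k = (1 − r^k) / (1 − r^N) = (1 − (4/3)^1) / (1 − (4/3)^5) = 81/781.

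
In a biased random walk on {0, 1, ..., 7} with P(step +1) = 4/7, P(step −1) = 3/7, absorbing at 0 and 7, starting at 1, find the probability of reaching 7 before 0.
P(hit 7 before 0) = (1 − (3/4)^1) / (1 − (3/4)^7) = 4096/14197

Let u_k denote P(reach 7 before 0 | start at k). Boundary: u_0 = 0, u_7 = 1. Recurrence: u_k = 4/7·u_{k+1} + 3/7·u_{k-1} for 1 ≤ k ≤ 6. Try u_k = A + B·r^k with r = q/p = (3/7)/(4/7) = 3/4. Substitution satisfies the recurrence; boundary conditions give:
  u_k = (1 − r^k) / (1 − r^N) = (1 − (3/4)^1) / (1 − (3/4)^7) = 4096/14197.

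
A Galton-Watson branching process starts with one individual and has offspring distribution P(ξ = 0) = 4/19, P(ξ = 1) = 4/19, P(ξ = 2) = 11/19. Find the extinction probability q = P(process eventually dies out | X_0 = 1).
q = 4/11

The pgf is f(s) = 4/19 + 4/19·s + 11/19·s². The extinction probability q is the smallest fixed point of f in [0, 1]. Setting s = f(s):
  11/19·s² + (4/19 − 1)·s + 4/19 = 0
  11/19·s² − (4/19 + 11/19)·s + 4/19 = 0
which factors as (s − 1)·(11/19·s − 4/19) = 0, giving roots s = 1 and s = (4/19)/(11/19) = 4/11.
Mean offspring μ = 4/19 + 2·11/19 = 26/19 > 1 (supercritical), so q < 1. The extinction probability is the smaller root: q = (4/19)/(11/19) = 4/11.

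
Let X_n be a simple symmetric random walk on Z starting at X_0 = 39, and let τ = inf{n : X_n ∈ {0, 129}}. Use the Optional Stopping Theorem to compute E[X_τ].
E[X_τ] = 39

X_n is a martingale and τ is a bounded-mean stopping time (indeed τ is finite a.s. with bounded expectation since the walk is in a bounded region). By the OST, E[X_τ] = E[X_0] = 39. Equivalently: E[X_τ] = 129 · P(hit 129 first) + 0 · P(hit 0 first) = 129 · (39/129) = 39.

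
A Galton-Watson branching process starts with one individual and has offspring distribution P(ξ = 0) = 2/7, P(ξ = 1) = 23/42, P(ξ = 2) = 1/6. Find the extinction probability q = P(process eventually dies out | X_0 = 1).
q = 1

Mean offspring μ = 0·2/7 + 1·23/42 + 2·1/6 = 37/42 ≤ 1. For μ ≤ 1 with offspring not concentrated at 1, the Galton-Watson process goes extinct almost surely, so q = 1.
(Algebraic check: The pgf is f(s) = 2/7 + 23/42·s + 1/6·s². The extinction probability q is the smallest fixed point of f in [0, 1]. Setting s = f(s):
  1/6·s² + (23/42 − 1)·s + 2/7 = 0
  1/6·s² − (2/7 + 1/6)·s + 2/7 = 0
which factors as (s − 1)·(1/6·s − 2/7) = 0, giving roots s = 1 and s = (2/7)/(1/6) = 12/7. Since 12/7 ≥ 1, the smallest root in [0, 1] is s = 1.)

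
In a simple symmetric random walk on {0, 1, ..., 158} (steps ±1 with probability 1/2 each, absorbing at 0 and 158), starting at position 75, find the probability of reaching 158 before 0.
P(hit 158 before 0) = 75/158

Let u_k = P(hit 158 before 0 | start at k). Then u_0 = 0, u_158 = 1, and u_k = u_{k-1}/2 + u_{k+1}/2 for 1 ≤ k ≤ 157. This harmonic recurrence is solved by u_k = k/158, giving u_75 = 75/158.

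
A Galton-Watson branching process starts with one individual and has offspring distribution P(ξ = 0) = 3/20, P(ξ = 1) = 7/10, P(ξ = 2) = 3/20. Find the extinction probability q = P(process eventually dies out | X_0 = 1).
q = 1

Mean offspring μ = 0·3/20 + 1·7/10 + 2·3/20 = 1 ≤ 1. For μ ≤ 1 with offspring not concentrated at 1, the Galton-Watson process goes extinct almost surely, so q = 1.
(Algebraic check: The pgf is f(s) = 3/20 + 7/10·s + 3/20·s². The extinction probability q is the smallest fixed point of f in [0, 1]. Setting s = f(s):
  3/20·s² + (7/10 − 1)·s + 3/20 = 0
  3/20·s² − (3/20 + 3/20)·s + 3/20 = 0
which factors as (s − 1)·(3/20·s − 3/20) = 0, giving roots s = 1 and s = (3/20)/(3/20) = 1. Since 1 ≥ 1, the smallest root in [0, 1] is s = 1.)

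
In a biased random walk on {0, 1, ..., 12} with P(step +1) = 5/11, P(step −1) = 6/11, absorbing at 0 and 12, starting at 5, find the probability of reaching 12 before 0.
P(hit 12 before 0) = (1 − (6/5)^5) / (1 − (6/5)^12) = 363359375/1932641711

Let u_k denote P(reach 12 before 0 | start at k). Boundary: u_0 = 0, u_12 = 1. Recurrence: u_k = 5/11·u_{k+1} + 6/11·u_{k-1} for 1 ≤ k ≤ 11. Try u_k = A + B·r^k with r = q/p = (6/11)/(5/11) = 6/5. Substitution satisfies the recurrence; boundary conditions give:
  u_k = (1 − r^k) / (1 − r^N) = (1 − (6/5)^5) / (1 − (6/5)^12) = 363359375/1932641711.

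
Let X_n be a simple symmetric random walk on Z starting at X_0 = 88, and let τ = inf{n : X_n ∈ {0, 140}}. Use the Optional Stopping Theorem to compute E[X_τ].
E[X_τ] = 88

X_n is a martingale and τ is a bounded-mean stopping time (indeed τ is finite a.s. with bounded expectation since the walk is in a bounded region). By the OST, E[X_τ] = E[X_0] = 88. Equivalently: E[X_τ] = 140 · P(hit 140 first) + 0 · P(hit 0 first) = 140 · (88/140) = 88.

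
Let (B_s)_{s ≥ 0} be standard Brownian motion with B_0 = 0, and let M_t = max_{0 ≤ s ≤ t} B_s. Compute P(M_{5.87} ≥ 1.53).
P(M_{5.87} ≥ 1.53) = 2·P(B_{5.87} ≥ 1.53) = 2(1 − Φ(1.53/√5.87)) ≈ 0.5277

By the reflection principle for Brownian motion, P(M_t ≥ a) = 2 · P(B_t ≥ a) for a ≥ 0. Since B_t ~ N(0, t), P(B_t ≥ 1.53) = 1 − Φ(1.53/√t) = 1 − Φ(1.53/√5.87) = 1 − Φ(0.6315). So
  P(M_{5.87} ≥ 1.53) = 2(1 − Φ(0.6315)) ≈ 0.5277.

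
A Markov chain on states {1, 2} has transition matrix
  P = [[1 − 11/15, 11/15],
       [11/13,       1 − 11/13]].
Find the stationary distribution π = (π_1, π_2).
π_1 = 15/28, π_2 = 13/28

Solve πP = π with π_1 + π_2 = 1. From πP = π: π_1 · (1 − 11/15) + π_2 · 11/13 = π_1 ⇒ π_2 · 11/13 = π_1 · 11/15 ⇒ π_2/π_1 = (11/15)/(11/13) = 13/15. Together with π_1 + π_2 = 1:
  π_1 = (11/13)/(11/15 + 11/13) = (11/13)/(308/195) = 15/28,
  π_2 = (11/15)/(11/15 + 11/13) = (11/15)/(308/195) = 13/28.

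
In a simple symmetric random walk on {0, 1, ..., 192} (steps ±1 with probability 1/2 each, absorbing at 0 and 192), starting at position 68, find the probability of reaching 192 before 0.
P(hit 192 before 0) = 68/192 = 17/48

Let u_k = P(hit 192 before 0 | start at k). Then u_0 = 0, u_192 = 1, and u_k = u_{k-1}/2 + u_{k+1}/2 for 1 ≤ k ≤ 191. This harmonic recurrence is solved by u_k = k/192, giving u_68 = 68/192 = 17/48.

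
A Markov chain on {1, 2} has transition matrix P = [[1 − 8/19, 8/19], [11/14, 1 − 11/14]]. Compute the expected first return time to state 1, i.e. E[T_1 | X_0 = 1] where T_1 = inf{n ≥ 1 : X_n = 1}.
E[T_1 | X_0 = 1] = 1/π_1 = 321/209

For an irreducible recurrent Markov chain with stationary distribution π, E[T_i | X_0 = i] = 1/π_i (Kac's formula). Here π_1 = (11/14)/(8/19 + 11/14) = (11/14)/(321/266) = 209/321, so E[T_1 | X_0 = 1] = 1/π_1 = (8/19 + 11/14)/(11/14) = (321/266)/(11/14) = 321/209.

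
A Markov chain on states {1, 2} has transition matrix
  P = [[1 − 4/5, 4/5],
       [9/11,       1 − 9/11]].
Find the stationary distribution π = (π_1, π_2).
π_1 = 45/89, π_2 = 44/89

Solve πP = π with π_1 + π_2 = 1. From πP = π: π_1 · (1 − 4/5) + π_2 · 9/11 = π_1 ⇒ π_2 · 9/11 = π_1 · 4/5 ⇒ π_2/π_1 = (4/5)/(9/11) = 44/45. Together with π_1 + π_2 = 1:
  π_1 = (9/11)/(4/5 + 9/11) = (9/11)/(89/55) = 45/89,
  π_2 = (4/5)/(4/5 + 9/11) = (4/5)/(89/55) = 44/89.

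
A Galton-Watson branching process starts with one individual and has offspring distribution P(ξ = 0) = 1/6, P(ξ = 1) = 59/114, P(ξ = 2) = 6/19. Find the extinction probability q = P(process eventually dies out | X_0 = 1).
q = 19/36

The pgf is f(s) = 1/6 + 59/114·s + 6/19·s². The extinction probability q is the smallest fixed point of f in [0, 1]. Setting s = f(s):
  6/19·s² + (59/114 − 1)·s + 1/6 = 0
  6/19·s² − (1/6 + 6/19)·s + 1/6 = 0
which factors as (s − 1)·(6/19·s − 1/6) = 0, giving roots s = 1 and s = (1/6)/(6/19) = 19/36.
Mean offspring μ = 59/114 + 2·6/19 = 131/114 > 1 (supercritical), so q < 1. The extinction probability is the smaller root: q = (1/6)/(6/19) = 19/36.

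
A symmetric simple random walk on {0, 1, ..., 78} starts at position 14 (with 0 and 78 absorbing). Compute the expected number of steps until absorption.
E[τ | X_0 = 14] = 896

Let v_k = E[τ | X_0 = k]. Boundary: v_0 = v_78 = 0. Recurrence: v_k = 1 + (v_{k-1} + v_{k+1})/2 for 1 ≤ k ≤ 77. The particular solution to v_k − (v_{k-1} + v_{k+1})/2 = 1 is v_k = −k^2. Adding homogeneous solution A + B k and matching boundaries gives v_k = k (78 − k). Substituting k = 14: v_14 = 14 · 64 = 896.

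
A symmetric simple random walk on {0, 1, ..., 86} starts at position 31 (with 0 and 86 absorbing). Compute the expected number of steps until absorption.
E[τ | X_0 = 31] = 1705

Let v_k = E[τ | X_0 = k]. Boundary: v_0 = v_86 = 0. Recurrence: v_k = 1 + (v_{k-1} + v_{k+1})/2 for 1 ≤ k ≤ 85. The particular solution to v_k − (v_{k-1} + v_{k+1})/2 = 1 is v_k = −k^2. Adding homogeneous solution A + B k and matching boundaries gives v_k = k (86 − k). Substituting k = 31: v_31 = 31 · 55 = 1705.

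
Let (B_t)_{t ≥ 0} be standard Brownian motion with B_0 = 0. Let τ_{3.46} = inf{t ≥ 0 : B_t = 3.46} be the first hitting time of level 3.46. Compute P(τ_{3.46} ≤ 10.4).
P(τ_{3.46} ≤ 10.4) = 2(1 − Φ(3.46/√10.4)) = 2(1 − Φ(1.0729)) ≈ 0.2833

By the reflection principle for standard BM, P(τ_b ≤ t) = 2 · P(B_t ≥ b). Since B_t ~ N(0, t), P(B_t ≥ 3.46) = 1 − Φ(3.46/√t) = 1 − Φ(3.46/√10.4) = 1 − Φ(1.0729) ≈ 0.14166. Doubling: P(τ_{3.46} ≤ 10.4) ≈ 2 · 0.14166 = 0.28332 ≈ 0.2833.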